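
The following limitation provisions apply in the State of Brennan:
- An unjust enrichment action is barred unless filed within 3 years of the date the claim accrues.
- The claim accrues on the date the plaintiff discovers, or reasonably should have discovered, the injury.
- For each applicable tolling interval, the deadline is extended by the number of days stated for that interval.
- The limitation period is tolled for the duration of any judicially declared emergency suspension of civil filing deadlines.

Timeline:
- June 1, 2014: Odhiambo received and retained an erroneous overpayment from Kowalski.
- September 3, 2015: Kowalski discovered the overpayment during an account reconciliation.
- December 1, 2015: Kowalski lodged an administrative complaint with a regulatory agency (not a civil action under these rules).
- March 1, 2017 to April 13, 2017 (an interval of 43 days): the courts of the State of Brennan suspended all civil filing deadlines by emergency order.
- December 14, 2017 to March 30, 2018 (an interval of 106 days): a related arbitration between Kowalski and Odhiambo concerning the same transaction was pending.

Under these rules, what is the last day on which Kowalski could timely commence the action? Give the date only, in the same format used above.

Under the discovery rule, the claim accrued on September 3, 2015, when Kowalski discovered the injury — not on the June 1, 2014 date of the underlying act.
Adding the 3 years base period to September 3, 2015 gives a deadline of September 3, 2018, before any tolling.
Because the emergency suspension of filing deadlines ran from March 1, 2017 to April 13, 2017, the deadline is extended by 43 days to October 16, 2018.
No stated provision tolls the period for a pending arbitration, so the interval from December 14, 2017 to March 30, 2018 has no effect on the deadline.
None of the other events listed affects the running of the period under the stated rules.

October 16, 2018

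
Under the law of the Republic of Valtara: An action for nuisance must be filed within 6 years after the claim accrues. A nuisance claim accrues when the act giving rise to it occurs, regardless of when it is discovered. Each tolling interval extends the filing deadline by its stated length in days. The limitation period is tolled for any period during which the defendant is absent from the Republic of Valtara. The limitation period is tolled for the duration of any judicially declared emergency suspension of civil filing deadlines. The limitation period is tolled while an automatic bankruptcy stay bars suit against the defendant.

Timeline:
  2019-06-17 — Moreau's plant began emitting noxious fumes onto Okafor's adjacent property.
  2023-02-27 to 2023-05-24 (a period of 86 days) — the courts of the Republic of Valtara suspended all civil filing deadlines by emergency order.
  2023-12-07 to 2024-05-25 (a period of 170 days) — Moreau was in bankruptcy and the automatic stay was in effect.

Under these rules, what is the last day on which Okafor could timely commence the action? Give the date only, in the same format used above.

The claim accrued on 2019-06-17, when the wrongful act occurred.
Adding the 6 years base period to 2019-06-17 gives a deadline of 2025-06-17, before any tolling.
The period was tolled for 86 days by the emergency suspension of filing deadlines (2023-02-27 to 2023-05-24), pushing the deadline to 2025-09-11.
The period was tolled for 170 days by the automatic bankruptcy stay (2023-12-07 to 2024-05-25), pushing the deadline to 2026-02-28.

2026-02-28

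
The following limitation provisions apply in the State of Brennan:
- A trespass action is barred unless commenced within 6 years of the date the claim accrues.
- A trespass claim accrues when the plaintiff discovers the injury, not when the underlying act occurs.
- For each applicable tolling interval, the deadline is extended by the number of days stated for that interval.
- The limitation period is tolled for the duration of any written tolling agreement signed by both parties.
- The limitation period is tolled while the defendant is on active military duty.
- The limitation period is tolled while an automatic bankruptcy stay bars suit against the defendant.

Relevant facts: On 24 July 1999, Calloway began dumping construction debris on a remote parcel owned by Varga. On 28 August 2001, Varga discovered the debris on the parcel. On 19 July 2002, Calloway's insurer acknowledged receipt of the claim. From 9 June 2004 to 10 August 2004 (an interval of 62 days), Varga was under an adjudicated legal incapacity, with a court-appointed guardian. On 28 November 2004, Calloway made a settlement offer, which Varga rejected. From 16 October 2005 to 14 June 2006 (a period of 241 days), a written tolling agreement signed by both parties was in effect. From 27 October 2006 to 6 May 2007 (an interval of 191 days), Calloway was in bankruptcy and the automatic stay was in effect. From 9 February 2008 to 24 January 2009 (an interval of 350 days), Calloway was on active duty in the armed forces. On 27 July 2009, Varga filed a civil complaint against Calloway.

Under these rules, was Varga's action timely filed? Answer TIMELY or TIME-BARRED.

TIMELY

Under the discovery rule, the claim accrued on 28 August 2001, when Varga discovered the injury — not on the 24 July 1999 date of the underlying act.
6 years from 28 August 2001 is 28 August 2007.
The written tolling agreement from 16 October 2005 to 14 June 2006 tolled the period for 241 days, extending the deadline to 25 April 2008.
Because the automatic bankruptcy stay ran from 27 October 2006 to 6 May 2007, the deadline is extended by 191 days to 2 November 2008.
Because the defendant's active military service ran from 9 February 2008 to 24 January 2009, the deadline is extended by 350 days to 18 October 2009.
No stated provision tolls the period for the plaintiff's incapacity, so the interval from 9 June 2004 to 10 August 2004 has no effect on the deadline.
None of the other events listed affects the running of the period under the stated rules.
Varga filed on 27 July 2009, before the 18 October 2009 deadline, so the action is timely.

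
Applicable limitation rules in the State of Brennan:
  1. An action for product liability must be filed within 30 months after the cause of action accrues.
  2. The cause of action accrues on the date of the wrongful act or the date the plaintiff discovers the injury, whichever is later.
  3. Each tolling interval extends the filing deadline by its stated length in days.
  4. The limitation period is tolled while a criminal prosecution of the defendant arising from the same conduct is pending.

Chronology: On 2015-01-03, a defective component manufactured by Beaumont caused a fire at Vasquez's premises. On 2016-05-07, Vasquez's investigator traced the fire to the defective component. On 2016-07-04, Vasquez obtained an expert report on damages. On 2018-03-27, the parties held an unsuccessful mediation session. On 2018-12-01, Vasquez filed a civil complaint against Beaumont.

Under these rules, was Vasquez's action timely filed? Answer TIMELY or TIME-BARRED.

Because discovery on 2016-05-07 post-dates the 2015-01-03 act, accrual under the later-of rule falls on 2016-05-07.
Adding the 30 months base period to 2016-05-07 gives a deadline of 2018-11-07, before any tolling.
The other events in the timeline have no effect on the limitation period under the stated rules.
Filing on 2018-12-01 missed the 2018-11-07 deadline — the action is time-barred.

TIME-BARRED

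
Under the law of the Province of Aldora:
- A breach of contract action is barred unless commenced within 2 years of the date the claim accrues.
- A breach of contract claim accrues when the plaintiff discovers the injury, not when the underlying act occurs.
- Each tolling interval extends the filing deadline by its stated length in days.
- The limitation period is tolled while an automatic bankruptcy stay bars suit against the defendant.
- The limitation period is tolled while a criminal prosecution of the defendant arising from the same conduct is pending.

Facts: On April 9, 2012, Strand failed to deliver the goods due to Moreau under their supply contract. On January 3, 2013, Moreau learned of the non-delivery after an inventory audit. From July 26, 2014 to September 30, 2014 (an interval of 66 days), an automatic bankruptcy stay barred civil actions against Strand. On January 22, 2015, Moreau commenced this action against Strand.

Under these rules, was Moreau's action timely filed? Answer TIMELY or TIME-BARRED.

TIMELY

The claim did not accrue until Moreau discovered the injury on January 3, 2013; the April 9, 2012 act date does not start the clock under the stated rule.
2 years from January 3, 2013 is January 3, 2015.
Because the automatic bankruptcy stay ran from July 26, 2014 to September 30, 2014, the deadline is extended by 66 days to March 10, 2015.
Filing on January 22, 2015 beat the March 10, 2015 deadline — the action is timely.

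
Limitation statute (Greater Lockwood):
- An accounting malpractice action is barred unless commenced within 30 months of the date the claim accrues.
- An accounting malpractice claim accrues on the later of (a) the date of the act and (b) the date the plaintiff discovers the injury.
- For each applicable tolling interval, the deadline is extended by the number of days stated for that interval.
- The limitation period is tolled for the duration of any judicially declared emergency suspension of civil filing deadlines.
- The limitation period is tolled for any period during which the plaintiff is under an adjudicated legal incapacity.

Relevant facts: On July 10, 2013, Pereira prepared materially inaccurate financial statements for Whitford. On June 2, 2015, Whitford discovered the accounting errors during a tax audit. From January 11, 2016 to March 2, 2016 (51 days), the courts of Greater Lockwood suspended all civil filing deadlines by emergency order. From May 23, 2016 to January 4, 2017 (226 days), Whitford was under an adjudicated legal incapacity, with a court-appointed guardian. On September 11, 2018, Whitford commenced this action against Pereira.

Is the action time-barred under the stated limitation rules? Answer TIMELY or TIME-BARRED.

Taking the later of the act (July 10, 2013) and discovery (June 2, 2015), the claim accrued on June 2, 2015.
The untolled deadline — 30 months after June 2, 2015 — is December 2, 2017.
Because the emergency suspension of filing deadlines ran from January 11, 2016 to March 2, 2016, the deadline is extended by 51 days to January 22, 2018.
The period was tolled for 226 days by the plaintiff's legal incapacity (May 23, 2016 to January 4, 2017), pushing the deadline to September 5, 2018.
Whitford filed on September 11, 2018, after the September 5, 2018 deadline, so the action is time-barred.

TIME-BARRED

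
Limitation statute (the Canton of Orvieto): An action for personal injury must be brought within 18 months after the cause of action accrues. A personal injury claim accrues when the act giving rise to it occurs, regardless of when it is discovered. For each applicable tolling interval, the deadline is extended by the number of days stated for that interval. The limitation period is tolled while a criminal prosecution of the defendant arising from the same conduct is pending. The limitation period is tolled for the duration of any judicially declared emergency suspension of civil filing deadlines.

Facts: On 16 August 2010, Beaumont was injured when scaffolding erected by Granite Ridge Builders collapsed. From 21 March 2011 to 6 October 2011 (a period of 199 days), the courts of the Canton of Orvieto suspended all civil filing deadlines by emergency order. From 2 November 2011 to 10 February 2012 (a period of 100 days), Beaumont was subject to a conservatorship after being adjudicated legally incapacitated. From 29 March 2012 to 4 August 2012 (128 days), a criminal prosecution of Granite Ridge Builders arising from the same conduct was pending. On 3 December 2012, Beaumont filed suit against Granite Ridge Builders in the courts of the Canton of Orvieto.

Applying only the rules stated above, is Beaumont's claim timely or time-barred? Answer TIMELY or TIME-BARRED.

TIMELY

The claim accrued on 16 August 2010, when the wrongful act occurred.
Adding the 18 months base period to 16 August 2010 gives a deadline of 16 February 2012, before any tolling.
The period was tolled for 199 days by the emergency suspension of filing deadlines (21 March 2011 to 6 October 2011), pushing the deadline to 2 September 2012.
Because the pending criminal prosecution ran from 29 March 2012 to 4 August 2012, the deadline is extended by 128 days to 8 January 2013.
Although the plaintiff's incapacity ran from 2 November 2011 to 10 February 2012, the stated rules do not make that a tolling event, so it is disregarded.
The 3 December 2012 filing precedes the 8 January 2013 deadline; the claim is timely.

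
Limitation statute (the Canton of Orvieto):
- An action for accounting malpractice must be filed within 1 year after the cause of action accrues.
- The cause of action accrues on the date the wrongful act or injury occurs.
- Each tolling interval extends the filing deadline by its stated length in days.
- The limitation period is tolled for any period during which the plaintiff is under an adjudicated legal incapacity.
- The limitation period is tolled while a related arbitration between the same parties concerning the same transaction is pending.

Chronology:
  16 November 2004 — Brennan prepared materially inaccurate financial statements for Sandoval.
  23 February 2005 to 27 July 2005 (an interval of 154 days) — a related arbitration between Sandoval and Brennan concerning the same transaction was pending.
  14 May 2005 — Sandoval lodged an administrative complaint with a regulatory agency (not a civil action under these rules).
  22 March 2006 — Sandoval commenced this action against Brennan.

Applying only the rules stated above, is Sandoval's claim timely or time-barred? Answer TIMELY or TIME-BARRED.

TIMELY

The cause of action accrued on 16 November 2004, the date of the act.
1 year from 16 November 2004 is 16 November 2005.
The period was tolled for 154 days by the pending related arbitration (23 February 2005 to 27 July 2005), pushing the deadline to 19 April 2006.
None of the other events listed affects the running of the period under the stated rules.
The 22 March 2006 filing precedes the 19 April 2006 deadline; the claim is timely.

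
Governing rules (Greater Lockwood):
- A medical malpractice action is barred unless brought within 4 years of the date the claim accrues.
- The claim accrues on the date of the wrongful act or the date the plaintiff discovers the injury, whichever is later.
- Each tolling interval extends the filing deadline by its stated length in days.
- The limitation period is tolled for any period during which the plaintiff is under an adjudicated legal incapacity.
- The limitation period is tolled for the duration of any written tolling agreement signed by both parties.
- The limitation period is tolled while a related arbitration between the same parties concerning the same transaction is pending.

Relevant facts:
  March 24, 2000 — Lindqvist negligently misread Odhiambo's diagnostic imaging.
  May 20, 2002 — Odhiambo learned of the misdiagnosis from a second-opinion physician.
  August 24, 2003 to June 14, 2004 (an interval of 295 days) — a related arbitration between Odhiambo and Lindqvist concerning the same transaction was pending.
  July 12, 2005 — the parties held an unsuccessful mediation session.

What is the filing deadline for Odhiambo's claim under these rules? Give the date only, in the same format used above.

March 11, 2007

Taking the later of the act (March 24, 2000) and discovery (May 20, 2002), the claim accrued on May 20, 2002.
The untolled deadline — 4 years after May 20, 2002 — is May 20, 2006.
Because the pending related arbitration ran from August 24, 2003 to June 14, 2004, the deadline is extended by 295 days to March 11, 2007.
The other events in the timeline have no effect on the limitation period under the stated rules.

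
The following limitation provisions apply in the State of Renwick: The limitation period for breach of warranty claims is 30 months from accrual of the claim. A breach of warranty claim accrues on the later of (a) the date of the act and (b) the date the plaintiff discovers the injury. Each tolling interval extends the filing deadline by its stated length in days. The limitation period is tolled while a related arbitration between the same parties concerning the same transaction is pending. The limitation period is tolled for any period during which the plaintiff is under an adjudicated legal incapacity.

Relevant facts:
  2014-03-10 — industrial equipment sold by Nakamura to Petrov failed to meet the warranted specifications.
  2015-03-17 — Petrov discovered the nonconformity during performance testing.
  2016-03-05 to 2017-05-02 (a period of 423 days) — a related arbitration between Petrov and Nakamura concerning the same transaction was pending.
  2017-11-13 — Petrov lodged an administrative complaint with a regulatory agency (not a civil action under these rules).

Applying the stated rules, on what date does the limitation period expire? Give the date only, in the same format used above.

2018-11-14

Because discovery on 2015-03-17 post-dates the 2014-03-10 act, accrual under the later-of rule falls on 2015-03-17.
Adding the 30 months base period to 2015-03-17 gives a deadline of 2017-09-17, before any tolling.
The period was tolled for 423 days by the pending related arbitration (2016-03-05 to 2017-05-02), pushing the deadline to 2018-11-14.
None of the other events listed affects the running of the period under the stated rules.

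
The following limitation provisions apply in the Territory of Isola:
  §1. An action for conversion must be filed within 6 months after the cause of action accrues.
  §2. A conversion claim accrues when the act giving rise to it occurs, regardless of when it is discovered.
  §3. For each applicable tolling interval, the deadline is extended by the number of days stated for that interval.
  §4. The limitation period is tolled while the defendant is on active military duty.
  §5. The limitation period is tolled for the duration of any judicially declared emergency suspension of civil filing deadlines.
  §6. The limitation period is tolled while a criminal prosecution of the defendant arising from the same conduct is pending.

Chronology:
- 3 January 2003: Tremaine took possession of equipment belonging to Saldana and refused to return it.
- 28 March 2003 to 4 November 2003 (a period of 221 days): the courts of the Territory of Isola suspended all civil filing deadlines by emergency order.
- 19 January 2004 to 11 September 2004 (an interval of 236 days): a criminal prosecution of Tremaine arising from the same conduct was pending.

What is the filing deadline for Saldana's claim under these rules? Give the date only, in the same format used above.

2 October 2004

The cause of action accrued on 3 January 2003, the date of the act.
Adding the 6 months base period to 3 January 2003 gives a deadline of 3 July 2003, before any tolling.
Because the emergency suspension of filing deadlines ran from 28 March 2003 to 4 November 2003, the deadline is extended by 221 days to 9 February 2004.
Because the pending criminal prosecution ran from 19 January 2004 to 11 September 2004, the deadline is extended by 236 days to 2 October 2004.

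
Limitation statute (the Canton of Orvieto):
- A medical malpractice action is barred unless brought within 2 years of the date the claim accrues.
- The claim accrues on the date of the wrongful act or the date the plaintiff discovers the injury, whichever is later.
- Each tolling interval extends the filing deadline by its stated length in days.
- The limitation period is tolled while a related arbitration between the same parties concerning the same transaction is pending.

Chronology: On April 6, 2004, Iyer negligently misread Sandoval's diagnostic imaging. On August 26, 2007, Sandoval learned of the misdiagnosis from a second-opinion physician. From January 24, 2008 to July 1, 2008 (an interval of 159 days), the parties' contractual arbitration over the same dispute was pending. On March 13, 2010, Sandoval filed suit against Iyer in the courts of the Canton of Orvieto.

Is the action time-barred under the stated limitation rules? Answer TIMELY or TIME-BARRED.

The claim accrued on August 26, 2007 — the later of the April 6, 2004 act and the August 26, 2007 discovery.
The untolled deadline — 2 years after August 26, 2007 — is August 26, 2009.
Because the pending related arbitration ran from January 24, 2008 to July 1, 2008, the deadline is extended by 159 days to February 1, 2010.
The March 13, 2010 filing falls after the February 1, 2010 deadline; the claim is time-barred.

TIME-BARRED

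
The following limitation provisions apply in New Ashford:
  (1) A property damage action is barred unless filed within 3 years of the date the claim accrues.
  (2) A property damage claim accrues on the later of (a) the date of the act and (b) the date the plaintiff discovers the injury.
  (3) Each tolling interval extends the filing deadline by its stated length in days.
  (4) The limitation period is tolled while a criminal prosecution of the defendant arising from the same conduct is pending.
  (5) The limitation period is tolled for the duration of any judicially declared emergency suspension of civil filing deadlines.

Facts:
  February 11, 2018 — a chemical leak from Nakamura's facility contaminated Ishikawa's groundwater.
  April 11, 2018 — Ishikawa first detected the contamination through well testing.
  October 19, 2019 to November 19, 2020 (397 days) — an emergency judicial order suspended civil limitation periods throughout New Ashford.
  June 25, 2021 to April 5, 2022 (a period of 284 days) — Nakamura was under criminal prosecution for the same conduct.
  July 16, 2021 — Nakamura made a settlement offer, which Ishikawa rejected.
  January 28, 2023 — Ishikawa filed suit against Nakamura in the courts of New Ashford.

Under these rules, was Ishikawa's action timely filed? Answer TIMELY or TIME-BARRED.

TIMELY

Taking the later of the act (February 11, 2018) and discovery (April 11, 2018), the claim accrued on April 11, 2018.
The untolled deadline — 3 years after April 11, 2018 — is April 11, 2021.
The period was tolled for 397 days by the emergency suspension of filing deadlines (October 19, 2019 to November 19, 2020), pushing the deadline to May 13, 2022.
Because the pending criminal prosecution ran from June 25, 2021 to April 5, 2022, the deadline is extended by 284 days to February 21, 2023.
The other events in the timeline have no effect on the limitation period under the stated rules.
Ishikawa filed on January 28, 2023, before the February 21, 2023 deadline, so the action is timely.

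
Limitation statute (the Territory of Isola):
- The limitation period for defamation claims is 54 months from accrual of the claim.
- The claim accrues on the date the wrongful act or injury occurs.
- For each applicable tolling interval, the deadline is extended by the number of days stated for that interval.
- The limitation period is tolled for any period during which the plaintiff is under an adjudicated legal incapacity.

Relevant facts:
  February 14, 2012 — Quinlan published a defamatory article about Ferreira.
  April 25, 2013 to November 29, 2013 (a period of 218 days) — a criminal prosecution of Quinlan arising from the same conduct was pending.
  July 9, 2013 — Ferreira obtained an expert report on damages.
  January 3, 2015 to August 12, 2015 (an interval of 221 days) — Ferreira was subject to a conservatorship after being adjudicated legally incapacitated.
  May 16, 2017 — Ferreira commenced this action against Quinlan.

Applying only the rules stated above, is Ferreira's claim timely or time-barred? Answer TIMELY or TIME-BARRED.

The claim accrued on February 14, 2012, the date of the act.
54 months from February 14, 2012 is August 14, 2016.
The period was tolled for 221 days by the plaintiff's legal incapacity (January 3, 2015 to August 12, 2015), pushing the deadline to March 23, 2017.
The pending criminal prosecution from April 25, 2013 to November 29, 2013 does not toll the period, because no stated rule makes a criminal prosecution a tolling event.
None of the other events listed affects the running of the period under the stated rules.
Ferreira filed on May 16, 2017, after the March 23, 2017 deadline, so the action is time-barred.

TIME-BARRED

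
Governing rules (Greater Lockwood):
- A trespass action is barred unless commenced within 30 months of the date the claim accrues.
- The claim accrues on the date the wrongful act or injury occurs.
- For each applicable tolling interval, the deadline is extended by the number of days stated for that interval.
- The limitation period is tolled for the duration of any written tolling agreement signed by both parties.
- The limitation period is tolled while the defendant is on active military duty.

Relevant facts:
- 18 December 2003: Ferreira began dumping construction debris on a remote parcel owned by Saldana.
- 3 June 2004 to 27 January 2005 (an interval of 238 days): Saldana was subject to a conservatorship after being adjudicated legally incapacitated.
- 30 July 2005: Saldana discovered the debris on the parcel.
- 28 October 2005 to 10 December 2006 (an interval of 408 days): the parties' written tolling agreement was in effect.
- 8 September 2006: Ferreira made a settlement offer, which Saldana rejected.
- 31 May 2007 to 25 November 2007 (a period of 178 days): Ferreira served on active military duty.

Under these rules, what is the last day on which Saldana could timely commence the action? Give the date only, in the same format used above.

25 January 2008

Accrual is governed by the date of the act, so the period began to run on 18 December 2003; the later discovery on 30 July 2005 is irrelevant under the stated rule.
Adding the 30 months base period to 18 December 2003 gives a deadline of 18 June 2006, before any tolling.
Because the written tolling agreement ran from 28 October 2005 to 10 December 2006, the deadline is extended by 408 days to 31 July 2007.
The period was tolled for 178 days by the defendant's active military service (31 May 2007 to 25 November 2007), pushing the deadline to 25 January 2008.
No stated provision tolls the period for the plaintiff's incapacity, so the interval from 3 June 2004 to 27 January 2005 has no effect on the deadline.
The other events in the timeline have no effect on the limitation period under the stated rules.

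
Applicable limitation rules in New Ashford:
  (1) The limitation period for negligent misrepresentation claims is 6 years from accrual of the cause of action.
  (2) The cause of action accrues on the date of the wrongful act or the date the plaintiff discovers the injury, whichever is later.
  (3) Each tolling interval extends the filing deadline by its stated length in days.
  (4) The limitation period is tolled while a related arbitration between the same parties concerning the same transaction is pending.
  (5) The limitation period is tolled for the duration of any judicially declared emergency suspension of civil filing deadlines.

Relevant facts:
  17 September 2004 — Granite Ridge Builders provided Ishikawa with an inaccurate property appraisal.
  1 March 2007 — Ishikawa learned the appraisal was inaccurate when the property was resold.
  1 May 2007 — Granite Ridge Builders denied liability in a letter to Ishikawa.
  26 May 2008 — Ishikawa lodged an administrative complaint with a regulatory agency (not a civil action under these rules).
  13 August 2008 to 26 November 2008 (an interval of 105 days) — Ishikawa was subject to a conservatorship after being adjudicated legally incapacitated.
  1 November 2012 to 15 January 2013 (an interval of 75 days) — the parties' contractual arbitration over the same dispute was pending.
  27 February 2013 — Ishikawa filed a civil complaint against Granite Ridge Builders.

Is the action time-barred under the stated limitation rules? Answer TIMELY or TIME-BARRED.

The claim accrued on 1 March 2007 — the later of the 17 September 2004 act and the 1 March 2007 discovery.
The untolled deadline — 6 years after 1 March 2007 — is 1 March 2013.
The pending related arbitration from 1 November 2012 to 15 January 2013 tolled the period for 75 days, extending the deadline to 15 May 2013.
The plaintiff's legal incapacity from 13 August 2008 to 26 November 2008 does not toll the period, because no stated rule makes the plaintiff's incapacity a tolling event.
Nothing else in the chronology tolls or restarts the period.
Ishikawa filed on 27 February 2013, before the 15 May 2013 deadline, so the action is timely.

TIMELY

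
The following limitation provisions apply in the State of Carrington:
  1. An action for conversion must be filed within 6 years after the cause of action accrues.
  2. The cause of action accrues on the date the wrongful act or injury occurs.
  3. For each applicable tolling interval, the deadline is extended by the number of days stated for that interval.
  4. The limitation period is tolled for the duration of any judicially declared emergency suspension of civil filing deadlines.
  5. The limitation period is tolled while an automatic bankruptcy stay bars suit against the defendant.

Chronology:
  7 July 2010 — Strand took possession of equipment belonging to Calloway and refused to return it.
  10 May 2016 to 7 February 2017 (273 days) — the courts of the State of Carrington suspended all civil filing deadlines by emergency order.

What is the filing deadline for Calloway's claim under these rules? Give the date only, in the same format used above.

6 April 2017

The cause of action accrued on 7 July 2010, the date of the act.
6 years from 7 July 2010 is 7 July 2016.
Because the emergency suspension of filing deadlines ran from 10 May 2016 to 7 February 2017, the deadline is extended by 273 days to 6 April 2017.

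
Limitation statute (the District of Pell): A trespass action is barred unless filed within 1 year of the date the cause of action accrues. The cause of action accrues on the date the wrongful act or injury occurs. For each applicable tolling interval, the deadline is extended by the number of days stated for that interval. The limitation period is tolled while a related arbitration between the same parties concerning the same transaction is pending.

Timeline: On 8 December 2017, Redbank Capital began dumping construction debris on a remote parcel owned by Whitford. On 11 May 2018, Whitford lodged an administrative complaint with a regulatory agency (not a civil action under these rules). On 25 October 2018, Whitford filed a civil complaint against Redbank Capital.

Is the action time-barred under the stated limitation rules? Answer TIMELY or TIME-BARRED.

TIMELY

The cause of action accrued on 8 December 2017, the date of the act.
1 year from 8 December 2017 is 8 December 2018.
Nothing else in the chronology tolls or restarts the period.
Whitford filed on 25 October 2018, before the 8 December 2018 deadline, so the action is timely.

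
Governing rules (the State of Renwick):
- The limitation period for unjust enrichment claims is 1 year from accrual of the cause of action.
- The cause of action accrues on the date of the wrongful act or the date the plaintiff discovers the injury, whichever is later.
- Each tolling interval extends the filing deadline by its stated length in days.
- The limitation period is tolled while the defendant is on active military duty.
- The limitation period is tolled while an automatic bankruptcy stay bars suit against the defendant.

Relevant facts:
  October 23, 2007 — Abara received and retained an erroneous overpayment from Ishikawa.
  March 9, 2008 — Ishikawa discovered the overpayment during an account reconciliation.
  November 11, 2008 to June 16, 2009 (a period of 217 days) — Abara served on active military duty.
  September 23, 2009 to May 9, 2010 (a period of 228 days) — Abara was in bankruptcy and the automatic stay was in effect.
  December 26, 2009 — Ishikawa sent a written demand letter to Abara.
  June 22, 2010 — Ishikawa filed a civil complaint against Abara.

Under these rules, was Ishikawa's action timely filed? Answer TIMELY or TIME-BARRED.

Because discovery on March 9, 2008 post-dates the October 23, 2007 act, accrual under the later-of rule falls on March 9, 2008.
Adding the 1 year base period to March 9, 2008 gives a deadline of March 9, 2009, before any tolling.
The period was tolled for 217 days by the defendant's active military service (November 11, 2008 to June 16, 2009), pushing the deadline to October 12, 2009.
Because the automatic bankruptcy stay ran from September 23, 2009 to May 9, 2010, the deadline is extended by 228 days to May 28, 2010.
The other events in the timeline have no effect on the limitation period under the stated rules.
Filing on June 22, 2010 missed the May 28, 2010 deadline — the action is time-barred.

TIME-BARRED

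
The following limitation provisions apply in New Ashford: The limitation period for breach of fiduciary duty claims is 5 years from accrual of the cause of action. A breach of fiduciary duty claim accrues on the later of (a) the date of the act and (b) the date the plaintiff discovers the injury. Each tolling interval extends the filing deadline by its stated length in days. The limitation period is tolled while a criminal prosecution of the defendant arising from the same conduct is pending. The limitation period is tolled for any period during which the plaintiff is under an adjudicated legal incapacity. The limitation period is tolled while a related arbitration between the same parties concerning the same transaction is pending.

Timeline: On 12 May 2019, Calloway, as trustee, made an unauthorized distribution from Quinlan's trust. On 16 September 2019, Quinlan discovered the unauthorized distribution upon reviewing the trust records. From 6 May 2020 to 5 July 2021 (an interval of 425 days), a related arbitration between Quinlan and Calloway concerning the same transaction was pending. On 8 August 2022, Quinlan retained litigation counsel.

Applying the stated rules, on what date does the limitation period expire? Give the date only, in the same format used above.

15 November 2025

Taking the later of the act (12 May 2019) and discovery (16 September 2019), the claim accrued on 16 September 2019.
Adding the 5 years base period to 16 September 2019 gives a deadline of 16 September 2024, before any tolling.
The pending related arbitration from 6 May 2020 to 5 July 2021 tolled the period for 425 days, extending the deadline to 15 November 2025.
Nothing else in the chronology tolls or restarts the period.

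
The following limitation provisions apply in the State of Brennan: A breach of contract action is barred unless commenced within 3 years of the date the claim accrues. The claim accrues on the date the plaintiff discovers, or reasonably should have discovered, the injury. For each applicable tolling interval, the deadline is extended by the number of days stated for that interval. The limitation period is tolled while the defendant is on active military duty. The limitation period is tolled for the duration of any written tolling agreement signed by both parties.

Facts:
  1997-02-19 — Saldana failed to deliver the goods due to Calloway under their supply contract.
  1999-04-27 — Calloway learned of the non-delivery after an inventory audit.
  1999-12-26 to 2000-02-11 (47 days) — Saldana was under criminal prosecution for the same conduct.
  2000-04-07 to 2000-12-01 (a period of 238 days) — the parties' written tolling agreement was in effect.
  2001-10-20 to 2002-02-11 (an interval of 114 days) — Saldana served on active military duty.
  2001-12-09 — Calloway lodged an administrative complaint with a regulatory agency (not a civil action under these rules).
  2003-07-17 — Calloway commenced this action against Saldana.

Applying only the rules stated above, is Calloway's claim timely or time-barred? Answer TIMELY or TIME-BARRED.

TIME-BARRED

Accrual is tied to discovery, so the period began on 1999-04-27 rather than on 1997-02-19 when the act occurred.
Adding the 3 years base period to 1999-04-27 gives a deadline of 2002-04-27, before any tolling.
The period was tolled for 238 days by the written tolling agreement (2000-04-07 to 2000-12-01), pushing the deadline to 2002-12-21.
The defendant's active military service from 2001-10-20 to 2002-02-11 tolled the period for 114 days, extending the deadline to 2003-04-14.
The pending criminal prosecution from 1999-12-26 to 2000-02-11 does not toll the period, because no stated rule makes a criminal prosecution a tolling event.
None of the other events listed affects the running of the period under the stated rules.
Filing on 2003-07-17 missed the 2003-04-14 deadline — the action is time-barred.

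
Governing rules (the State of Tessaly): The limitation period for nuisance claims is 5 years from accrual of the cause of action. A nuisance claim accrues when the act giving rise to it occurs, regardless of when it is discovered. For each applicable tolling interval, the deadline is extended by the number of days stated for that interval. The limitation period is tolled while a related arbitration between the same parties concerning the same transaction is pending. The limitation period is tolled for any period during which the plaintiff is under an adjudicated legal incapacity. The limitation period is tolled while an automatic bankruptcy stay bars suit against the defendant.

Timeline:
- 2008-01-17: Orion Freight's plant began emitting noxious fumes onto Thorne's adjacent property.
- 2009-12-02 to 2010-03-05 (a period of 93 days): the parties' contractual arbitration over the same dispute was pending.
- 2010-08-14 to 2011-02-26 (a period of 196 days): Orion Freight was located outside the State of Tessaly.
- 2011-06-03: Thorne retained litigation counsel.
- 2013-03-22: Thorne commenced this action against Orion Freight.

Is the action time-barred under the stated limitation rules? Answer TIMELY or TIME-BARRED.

TIMELY

The limitation period began to run on 2008-01-17.
5 years from 2008-01-17 is 2013-01-17.
The pending related arbitration from 2009-12-02 to 2010-03-05 tolled the period for 93 days, extending the deadline to 2013-04-20.
No stated provision tolls the period for the defendant's absence, so the interval from 2010-08-14 to 2011-02-26 has no effect on the deadline.
The other events in the timeline have no effect on the limitation period under the stated rules.
The 2013-03-22 filing precedes the 2013-04-20 deadline; the claim is timely.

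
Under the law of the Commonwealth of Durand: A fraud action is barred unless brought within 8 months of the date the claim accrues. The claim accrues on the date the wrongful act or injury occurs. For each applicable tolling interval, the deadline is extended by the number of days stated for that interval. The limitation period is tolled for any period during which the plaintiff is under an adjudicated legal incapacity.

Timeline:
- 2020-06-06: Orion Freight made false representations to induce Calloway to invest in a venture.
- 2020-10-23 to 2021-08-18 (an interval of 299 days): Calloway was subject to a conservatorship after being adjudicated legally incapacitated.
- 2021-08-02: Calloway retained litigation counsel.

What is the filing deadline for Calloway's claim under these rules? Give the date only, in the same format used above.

2021-12-02

The claim accrued on 2020-06-06, when the wrongful act occurred.
8 months from 2020-06-06 is 2021-02-06.
The plaintiff's legal incapacity from 2020-10-23 to 2021-08-18 tolled the period for 299 days, extending the deadline to 2021-12-02.
Nothing else in the chronology tolls or restarts the period.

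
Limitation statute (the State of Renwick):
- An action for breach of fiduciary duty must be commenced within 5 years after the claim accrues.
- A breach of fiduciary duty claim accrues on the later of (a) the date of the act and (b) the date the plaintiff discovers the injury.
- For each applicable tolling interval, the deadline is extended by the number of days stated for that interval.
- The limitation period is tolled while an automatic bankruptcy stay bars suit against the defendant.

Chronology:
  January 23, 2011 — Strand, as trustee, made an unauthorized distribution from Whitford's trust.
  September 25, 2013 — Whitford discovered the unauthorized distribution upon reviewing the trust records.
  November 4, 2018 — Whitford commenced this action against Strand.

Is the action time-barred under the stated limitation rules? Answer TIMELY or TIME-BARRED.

TIME-BARRED

Because discovery on September 25, 2013 post-dates the January 23, 2011 act, accrual under the later-of rule falls on September 25, 2013.
5 years from September 25, 2013 is September 25, 2018.
Filing on November 4, 2018 missed the September 25, 2018 deadline — the action is time-barred.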